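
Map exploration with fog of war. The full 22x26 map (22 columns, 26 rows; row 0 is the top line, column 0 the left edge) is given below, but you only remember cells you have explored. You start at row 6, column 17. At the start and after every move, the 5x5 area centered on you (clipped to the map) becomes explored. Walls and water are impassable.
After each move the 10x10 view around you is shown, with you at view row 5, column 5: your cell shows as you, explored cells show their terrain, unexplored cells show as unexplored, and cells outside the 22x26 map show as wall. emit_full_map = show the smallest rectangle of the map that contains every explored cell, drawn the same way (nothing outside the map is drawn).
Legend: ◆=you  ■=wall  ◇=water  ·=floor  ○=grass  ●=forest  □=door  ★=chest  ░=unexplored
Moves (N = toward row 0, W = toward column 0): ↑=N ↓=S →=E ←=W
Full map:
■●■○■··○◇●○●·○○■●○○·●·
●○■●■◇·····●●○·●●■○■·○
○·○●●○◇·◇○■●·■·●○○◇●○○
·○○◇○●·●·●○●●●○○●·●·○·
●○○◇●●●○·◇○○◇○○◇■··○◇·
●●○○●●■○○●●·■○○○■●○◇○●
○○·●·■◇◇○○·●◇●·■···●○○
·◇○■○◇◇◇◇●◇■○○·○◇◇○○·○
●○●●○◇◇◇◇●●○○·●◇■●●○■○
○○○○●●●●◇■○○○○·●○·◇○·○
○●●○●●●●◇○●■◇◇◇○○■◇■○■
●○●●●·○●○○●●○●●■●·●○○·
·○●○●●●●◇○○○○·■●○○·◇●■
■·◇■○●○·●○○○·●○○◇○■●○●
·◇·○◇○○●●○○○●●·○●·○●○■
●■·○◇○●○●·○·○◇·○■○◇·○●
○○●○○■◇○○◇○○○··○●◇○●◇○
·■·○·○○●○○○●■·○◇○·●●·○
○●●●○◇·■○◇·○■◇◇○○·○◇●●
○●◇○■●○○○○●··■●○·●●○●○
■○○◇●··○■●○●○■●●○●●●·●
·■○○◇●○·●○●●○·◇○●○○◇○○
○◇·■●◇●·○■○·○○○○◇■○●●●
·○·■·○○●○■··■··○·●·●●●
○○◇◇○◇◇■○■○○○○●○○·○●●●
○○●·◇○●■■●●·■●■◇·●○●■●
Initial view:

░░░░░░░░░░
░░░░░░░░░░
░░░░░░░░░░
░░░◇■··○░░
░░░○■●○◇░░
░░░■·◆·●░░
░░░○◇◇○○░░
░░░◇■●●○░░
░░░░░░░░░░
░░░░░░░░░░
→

░░░░░░░░░■
░░░░░░░░░■
░░░░░░░░░■
░░◇■··○◇░■
░░○■●○◇○░■
░░■··◆●○░■
░░○◇◇○○·░■
░░◇■●●○■░■
░░░░░░░░░■
░░░░░░░░░■

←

░░░░░░░░░░
░░░░░░░░░░
░░░░░░░░░░
░░░◇■··○◇░
░░░○■●○◇○░
░░░■·◆·●○░
░░░○◇◇○○·░
░░░◇■●●○■░
░░░░░░░░░░
░░░░░░░░░░

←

░░░░░░░░░░
░░░░░░░░░░
░░░░░░░░░░
░░░○◇■··○◇
░░░○○■●○◇○
░░░·■◆··●○
░░░·○◇◇○○·
░░░●◇■●●○■
░░░░░░░░░░
░░░░░░░░░░

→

░░░░░░░░░░
░░░░░░░░░░
░░░░░░░░░░
░░○◇■··○◇░
░░○○■●○◇○░
░░·■·◆·●○░
░░·○◇◇○○·░
░░●◇■●●○■░
░░░░░░░░░░
░░░░░░░░░░

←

░░░░░░░░░░
░░░░░░░░░░
░░░░░░░░░░
░░░○◇■··○◇
░░░○○■●○◇○
░░░·■◆··●○
░░░·○◇◇○○·
░░░●◇■●●○■
░░░░░░░░░░
░░░░░░░░░░

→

░░░░░░░░░░
░░░░░░░░░░
░░░░░░░░░░
░░○◇■··○◇░
░░○○■●○◇○░
░░·■·◆·●○░
░░·○◇◇○○·░
░░●◇■●●○■░
░░░░░░░░░░
░░░░░░░░░░


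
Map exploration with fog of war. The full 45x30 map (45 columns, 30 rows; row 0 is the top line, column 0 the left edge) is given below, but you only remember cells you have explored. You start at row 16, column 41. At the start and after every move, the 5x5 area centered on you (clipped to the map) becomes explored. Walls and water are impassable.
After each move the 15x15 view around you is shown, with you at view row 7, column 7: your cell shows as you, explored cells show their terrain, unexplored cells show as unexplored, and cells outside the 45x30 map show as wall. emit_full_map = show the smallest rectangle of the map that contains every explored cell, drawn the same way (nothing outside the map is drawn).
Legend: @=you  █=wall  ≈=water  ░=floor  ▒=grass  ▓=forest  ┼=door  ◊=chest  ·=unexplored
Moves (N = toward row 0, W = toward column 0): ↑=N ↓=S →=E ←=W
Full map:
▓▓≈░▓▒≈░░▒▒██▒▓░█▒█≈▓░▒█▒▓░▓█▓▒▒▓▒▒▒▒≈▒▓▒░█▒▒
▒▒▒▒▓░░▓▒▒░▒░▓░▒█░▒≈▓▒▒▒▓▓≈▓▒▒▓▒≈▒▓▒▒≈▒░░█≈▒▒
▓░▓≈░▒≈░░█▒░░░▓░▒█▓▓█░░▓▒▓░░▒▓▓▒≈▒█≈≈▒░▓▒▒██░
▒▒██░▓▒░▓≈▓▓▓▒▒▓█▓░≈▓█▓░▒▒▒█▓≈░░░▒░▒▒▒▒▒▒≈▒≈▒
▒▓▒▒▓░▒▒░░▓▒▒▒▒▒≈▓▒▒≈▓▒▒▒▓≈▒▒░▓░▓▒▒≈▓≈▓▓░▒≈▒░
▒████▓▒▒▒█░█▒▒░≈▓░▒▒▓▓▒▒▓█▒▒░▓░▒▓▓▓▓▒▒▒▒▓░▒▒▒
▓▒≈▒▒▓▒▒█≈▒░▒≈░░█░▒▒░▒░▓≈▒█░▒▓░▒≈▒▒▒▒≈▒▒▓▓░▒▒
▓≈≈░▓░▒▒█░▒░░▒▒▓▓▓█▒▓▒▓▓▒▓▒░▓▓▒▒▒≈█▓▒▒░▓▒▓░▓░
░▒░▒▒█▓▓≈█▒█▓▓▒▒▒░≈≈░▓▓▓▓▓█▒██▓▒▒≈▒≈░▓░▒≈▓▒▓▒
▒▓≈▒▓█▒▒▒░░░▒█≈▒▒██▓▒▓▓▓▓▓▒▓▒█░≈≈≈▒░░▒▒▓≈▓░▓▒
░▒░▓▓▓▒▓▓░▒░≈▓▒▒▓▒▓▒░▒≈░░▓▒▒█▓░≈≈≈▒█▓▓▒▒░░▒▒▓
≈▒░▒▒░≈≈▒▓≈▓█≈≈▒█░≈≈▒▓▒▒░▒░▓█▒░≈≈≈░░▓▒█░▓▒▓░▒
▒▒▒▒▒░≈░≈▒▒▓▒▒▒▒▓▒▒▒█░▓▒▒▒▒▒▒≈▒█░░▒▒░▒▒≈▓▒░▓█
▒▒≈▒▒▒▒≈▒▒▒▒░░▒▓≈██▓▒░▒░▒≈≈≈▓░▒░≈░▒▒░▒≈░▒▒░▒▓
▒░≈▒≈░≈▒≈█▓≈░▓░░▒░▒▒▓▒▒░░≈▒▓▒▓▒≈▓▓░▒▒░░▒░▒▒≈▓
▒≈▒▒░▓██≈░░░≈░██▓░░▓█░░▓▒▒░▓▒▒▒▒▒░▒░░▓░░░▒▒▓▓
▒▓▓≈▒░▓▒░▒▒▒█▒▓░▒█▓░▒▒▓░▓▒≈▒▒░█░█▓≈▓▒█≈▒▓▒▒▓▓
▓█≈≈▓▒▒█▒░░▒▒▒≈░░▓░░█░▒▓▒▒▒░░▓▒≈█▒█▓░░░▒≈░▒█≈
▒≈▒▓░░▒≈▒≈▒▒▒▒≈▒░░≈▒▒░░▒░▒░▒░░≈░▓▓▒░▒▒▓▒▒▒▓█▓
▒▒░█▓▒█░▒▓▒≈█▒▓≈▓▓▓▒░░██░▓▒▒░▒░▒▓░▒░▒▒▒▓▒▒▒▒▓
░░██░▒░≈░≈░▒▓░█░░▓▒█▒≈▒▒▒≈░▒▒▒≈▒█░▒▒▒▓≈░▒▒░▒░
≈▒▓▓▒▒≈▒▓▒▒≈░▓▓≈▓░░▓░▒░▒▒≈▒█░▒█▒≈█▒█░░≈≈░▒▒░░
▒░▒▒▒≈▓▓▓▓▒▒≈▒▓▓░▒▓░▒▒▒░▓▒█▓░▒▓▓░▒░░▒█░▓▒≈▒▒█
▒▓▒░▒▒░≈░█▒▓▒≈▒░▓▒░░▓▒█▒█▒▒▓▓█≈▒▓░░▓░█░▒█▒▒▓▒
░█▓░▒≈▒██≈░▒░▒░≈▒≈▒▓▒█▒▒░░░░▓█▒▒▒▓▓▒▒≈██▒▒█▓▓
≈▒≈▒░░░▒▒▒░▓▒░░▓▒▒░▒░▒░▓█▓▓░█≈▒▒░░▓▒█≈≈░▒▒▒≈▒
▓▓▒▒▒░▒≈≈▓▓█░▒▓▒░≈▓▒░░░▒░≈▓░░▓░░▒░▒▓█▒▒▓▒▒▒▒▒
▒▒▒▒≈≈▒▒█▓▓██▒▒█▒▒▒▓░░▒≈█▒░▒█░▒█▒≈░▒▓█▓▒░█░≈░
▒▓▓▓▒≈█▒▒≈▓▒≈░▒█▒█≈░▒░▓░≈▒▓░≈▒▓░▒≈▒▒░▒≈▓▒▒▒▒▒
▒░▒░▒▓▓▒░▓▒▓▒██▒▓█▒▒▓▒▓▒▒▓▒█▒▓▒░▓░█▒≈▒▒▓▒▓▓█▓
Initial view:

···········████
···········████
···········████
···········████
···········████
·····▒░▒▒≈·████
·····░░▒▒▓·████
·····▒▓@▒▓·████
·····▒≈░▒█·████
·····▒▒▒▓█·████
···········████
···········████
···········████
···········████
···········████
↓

···········████
···········████
···········████
···········████
·····▒░▒▒≈·████
·····░░▒▒▓·████
·····▒▓▒▒▓·████
·····▒≈@▒█·████
·····▒▒▒▓█·████
·····▓▒▒▒▒·████
···········████
···········████
···········████
···········████
···········████

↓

···········████
···········████
···········████
·····▒░▒▒≈·████
·····░░▒▒▓·████
·····▒▓▒▒▓·████
·····▒≈░▒█·████
·····▒▒@▓█·████
·····▓▒▒▒▒·████
·····░▒▒░▒·████
···········████
···········████
···········████
···········████
···········████

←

············███
············███
············███
······▒░▒▒≈·███
······░░▒▒▓·███
·····≈▒▓▒▒▓·███
·····░▒≈░▒█·███
·····▓▒@▒▓█·███
·····▒▓▒▒▒▒·███
·····≈░▒▒░▒·███
············███
············███
············███
············███
············███

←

·············██
·············██
·············██
·······▒░▒▒≈·██
·······░░▒▒▓·██
·····█≈▒▓▒▒▓·██
·····░░▒≈░▒█·██
·····▒▓@▒▒▓█·██
·····▒▒▓▒▒▒▒·██
·····▓≈░▒▒░▒·██
·············██
·············██
·············██
·············██
·············██

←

··············█
··············█
··············█
········▒░▒▒≈·█
········░░▒▒▓·█
·····▒█≈▒▓▒▒▓·█
·····░░░▒≈░▒█·█
·····▒▒@▒▒▒▓█·█
·····▒▒▒▓▒▒▒▒·█
·····▒▓≈░▒▒░▒·█
··············█
··············█
··············█
··············█
··············█

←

···············
···············
···············
·········▒░▒▒≈·
·········░░▒▒▓·
·····▓▒█≈▒▓▒▒▓·
·····▓░░░▒≈░▒█·
·····░▒@▓▒▒▒▓█·
·····░▒▒▒▓▒▒▒▒·
·····▒▒▓≈░▒▒░▒·
···············
···············
···············
···············
···············

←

···············
···············
···············
··········▒░▒▒≈
··········░░▒▒▓
·····≈▓▒█≈▒▓▒▒▓
·····█▓░░░▒≈░▒█
·····▒░@▒▓▒▒▒▓█
·····▒░▒▒▒▓▒▒▒▒
·····▒▒▒▓≈░▒▒░▒
···············
···············
···············
···············
···············

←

···············
···············
···············
···········▒░▒▒
···········░░▒▒
·····▓≈▓▒█≈▒▓▒▒
·····▒█▓░░░▒≈░▒
·····▓▒@▒▒▓▒▒▒▓
·····░▒░▒▒▒▓▒▒▒
·····░▒▒▒▓≈░▒▒░
···············
···············
···············
···············
···············

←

···············
···············
···············
············▒░▒
············░░▒
·····█▓≈▓▒█≈▒▓▒
·····█▒█▓░░░▒≈░
·····▓▓@░▒▒▓▒▒▒
·····▓░▒░▒▒▒▓▒▒
·····█░▒▒▒▓≈░▒▒
···············
···············
···············
···············
···············

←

···············
···············
···············
·············▒░
·············░░
·····░█▓≈▓▒█≈▒▓
·····≈█▒█▓░░░▒≈
·····░▓@▒░▒▒▓▒▒
·····▒▓░▒░▒▒▒▓▒
·····▒█░▒▒▒▓≈░▒
···············
···············
···············
···············
···············

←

···············
···············
···············
··············▒
··············░
·····█░█▓≈▓▒█≈▒
·····▒≈█▒█▓░░░▒
·····≈░@▓▒░▒▒▓▒
·····░▒▓░▒░▒▒▒▓
·····≈▒█░▒▒▒▓≈░
···············
···············
···············
···············
···············

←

···············
···············
···············
···············
···············
·····░█░█▓≈▓▒█≈
·····▓▒≈█▒█▓░░░
·····░≈@▓▓▒░▒▒▓
·····▒░▒▓░▒░▒▒▒
·····▒≈▒█░▒▒▒▓≈
···············
···············
···············
···············
···············

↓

···············
···············
···············
···············
·····░█░█▓≈▓▒█≈
·····▓▒≈█▒█▓░░░
·····░≈░▓▓▒░▒▒▓
·····▒░@▓░▒░▒▒▒
·····▒≈▒█░▒▒▒▓≈
·····▒█▒≈█·····
···············
···············
···············
···············
···············

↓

···············
···············
···············
·····░█░█▓≈▓▒█≈
·····▓▒≈█▒█▓░░░
·····░≈░▓▓▒░▒▒▓
·····▒░▒▓░▒░▒▒▒
·····▒≈@█░▒▒▒▓≈
·····▒█▒≈█·····
·····▒▓▓░▒·····
···············
···············
···············
···············
···············

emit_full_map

··········▒░▒▒≈
··········░░▒▒▓
░█░█▓≈▓▒█≈▒▓▒▒▓
▓▒≈█▒█▓░░░▒≈░▒█
░≈░▓▓▒░▒▒▓▒▒▒▓█
▒░▒▓░▒░▒▒▒▓▒▒▒▒
▒≈@█░▒▒▒▓≈░▒▒░▒
▒█▒≈█··········
▒▓▓░▒··········

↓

···············
···············
·····░█░█▓≈▓▒█≈
·····▓▒≈█▒█▓░░░
·····░≈░▓▓▒░▒▒▓
·····▒░▒▓░▒░▒▒▒
·····▒≈▒█░▒▒▒▓≈
·····▒█@≈█·····
·····▒▓▓░▒·····
·····█≈▒▓░·····
···············
···············
···············
···············
···············

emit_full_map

··········▒░▒▒≈
··········░░▒▒▓
░█░█▓≈▓▒█≈▒▓▒▒▓
▓▒≈█▒█▓░░░▒≈░▒█
░≈░▓▓▒░▒▒▓▒▒▒▓█
▒░▒▓░▒░▒▒▒▓▒▒▒▒
▒≈▒█░▒▒▒▓≈░▒▒░▒
▒█@≈█··········
▒▓▓░▒··········
█≈▒▓░··········


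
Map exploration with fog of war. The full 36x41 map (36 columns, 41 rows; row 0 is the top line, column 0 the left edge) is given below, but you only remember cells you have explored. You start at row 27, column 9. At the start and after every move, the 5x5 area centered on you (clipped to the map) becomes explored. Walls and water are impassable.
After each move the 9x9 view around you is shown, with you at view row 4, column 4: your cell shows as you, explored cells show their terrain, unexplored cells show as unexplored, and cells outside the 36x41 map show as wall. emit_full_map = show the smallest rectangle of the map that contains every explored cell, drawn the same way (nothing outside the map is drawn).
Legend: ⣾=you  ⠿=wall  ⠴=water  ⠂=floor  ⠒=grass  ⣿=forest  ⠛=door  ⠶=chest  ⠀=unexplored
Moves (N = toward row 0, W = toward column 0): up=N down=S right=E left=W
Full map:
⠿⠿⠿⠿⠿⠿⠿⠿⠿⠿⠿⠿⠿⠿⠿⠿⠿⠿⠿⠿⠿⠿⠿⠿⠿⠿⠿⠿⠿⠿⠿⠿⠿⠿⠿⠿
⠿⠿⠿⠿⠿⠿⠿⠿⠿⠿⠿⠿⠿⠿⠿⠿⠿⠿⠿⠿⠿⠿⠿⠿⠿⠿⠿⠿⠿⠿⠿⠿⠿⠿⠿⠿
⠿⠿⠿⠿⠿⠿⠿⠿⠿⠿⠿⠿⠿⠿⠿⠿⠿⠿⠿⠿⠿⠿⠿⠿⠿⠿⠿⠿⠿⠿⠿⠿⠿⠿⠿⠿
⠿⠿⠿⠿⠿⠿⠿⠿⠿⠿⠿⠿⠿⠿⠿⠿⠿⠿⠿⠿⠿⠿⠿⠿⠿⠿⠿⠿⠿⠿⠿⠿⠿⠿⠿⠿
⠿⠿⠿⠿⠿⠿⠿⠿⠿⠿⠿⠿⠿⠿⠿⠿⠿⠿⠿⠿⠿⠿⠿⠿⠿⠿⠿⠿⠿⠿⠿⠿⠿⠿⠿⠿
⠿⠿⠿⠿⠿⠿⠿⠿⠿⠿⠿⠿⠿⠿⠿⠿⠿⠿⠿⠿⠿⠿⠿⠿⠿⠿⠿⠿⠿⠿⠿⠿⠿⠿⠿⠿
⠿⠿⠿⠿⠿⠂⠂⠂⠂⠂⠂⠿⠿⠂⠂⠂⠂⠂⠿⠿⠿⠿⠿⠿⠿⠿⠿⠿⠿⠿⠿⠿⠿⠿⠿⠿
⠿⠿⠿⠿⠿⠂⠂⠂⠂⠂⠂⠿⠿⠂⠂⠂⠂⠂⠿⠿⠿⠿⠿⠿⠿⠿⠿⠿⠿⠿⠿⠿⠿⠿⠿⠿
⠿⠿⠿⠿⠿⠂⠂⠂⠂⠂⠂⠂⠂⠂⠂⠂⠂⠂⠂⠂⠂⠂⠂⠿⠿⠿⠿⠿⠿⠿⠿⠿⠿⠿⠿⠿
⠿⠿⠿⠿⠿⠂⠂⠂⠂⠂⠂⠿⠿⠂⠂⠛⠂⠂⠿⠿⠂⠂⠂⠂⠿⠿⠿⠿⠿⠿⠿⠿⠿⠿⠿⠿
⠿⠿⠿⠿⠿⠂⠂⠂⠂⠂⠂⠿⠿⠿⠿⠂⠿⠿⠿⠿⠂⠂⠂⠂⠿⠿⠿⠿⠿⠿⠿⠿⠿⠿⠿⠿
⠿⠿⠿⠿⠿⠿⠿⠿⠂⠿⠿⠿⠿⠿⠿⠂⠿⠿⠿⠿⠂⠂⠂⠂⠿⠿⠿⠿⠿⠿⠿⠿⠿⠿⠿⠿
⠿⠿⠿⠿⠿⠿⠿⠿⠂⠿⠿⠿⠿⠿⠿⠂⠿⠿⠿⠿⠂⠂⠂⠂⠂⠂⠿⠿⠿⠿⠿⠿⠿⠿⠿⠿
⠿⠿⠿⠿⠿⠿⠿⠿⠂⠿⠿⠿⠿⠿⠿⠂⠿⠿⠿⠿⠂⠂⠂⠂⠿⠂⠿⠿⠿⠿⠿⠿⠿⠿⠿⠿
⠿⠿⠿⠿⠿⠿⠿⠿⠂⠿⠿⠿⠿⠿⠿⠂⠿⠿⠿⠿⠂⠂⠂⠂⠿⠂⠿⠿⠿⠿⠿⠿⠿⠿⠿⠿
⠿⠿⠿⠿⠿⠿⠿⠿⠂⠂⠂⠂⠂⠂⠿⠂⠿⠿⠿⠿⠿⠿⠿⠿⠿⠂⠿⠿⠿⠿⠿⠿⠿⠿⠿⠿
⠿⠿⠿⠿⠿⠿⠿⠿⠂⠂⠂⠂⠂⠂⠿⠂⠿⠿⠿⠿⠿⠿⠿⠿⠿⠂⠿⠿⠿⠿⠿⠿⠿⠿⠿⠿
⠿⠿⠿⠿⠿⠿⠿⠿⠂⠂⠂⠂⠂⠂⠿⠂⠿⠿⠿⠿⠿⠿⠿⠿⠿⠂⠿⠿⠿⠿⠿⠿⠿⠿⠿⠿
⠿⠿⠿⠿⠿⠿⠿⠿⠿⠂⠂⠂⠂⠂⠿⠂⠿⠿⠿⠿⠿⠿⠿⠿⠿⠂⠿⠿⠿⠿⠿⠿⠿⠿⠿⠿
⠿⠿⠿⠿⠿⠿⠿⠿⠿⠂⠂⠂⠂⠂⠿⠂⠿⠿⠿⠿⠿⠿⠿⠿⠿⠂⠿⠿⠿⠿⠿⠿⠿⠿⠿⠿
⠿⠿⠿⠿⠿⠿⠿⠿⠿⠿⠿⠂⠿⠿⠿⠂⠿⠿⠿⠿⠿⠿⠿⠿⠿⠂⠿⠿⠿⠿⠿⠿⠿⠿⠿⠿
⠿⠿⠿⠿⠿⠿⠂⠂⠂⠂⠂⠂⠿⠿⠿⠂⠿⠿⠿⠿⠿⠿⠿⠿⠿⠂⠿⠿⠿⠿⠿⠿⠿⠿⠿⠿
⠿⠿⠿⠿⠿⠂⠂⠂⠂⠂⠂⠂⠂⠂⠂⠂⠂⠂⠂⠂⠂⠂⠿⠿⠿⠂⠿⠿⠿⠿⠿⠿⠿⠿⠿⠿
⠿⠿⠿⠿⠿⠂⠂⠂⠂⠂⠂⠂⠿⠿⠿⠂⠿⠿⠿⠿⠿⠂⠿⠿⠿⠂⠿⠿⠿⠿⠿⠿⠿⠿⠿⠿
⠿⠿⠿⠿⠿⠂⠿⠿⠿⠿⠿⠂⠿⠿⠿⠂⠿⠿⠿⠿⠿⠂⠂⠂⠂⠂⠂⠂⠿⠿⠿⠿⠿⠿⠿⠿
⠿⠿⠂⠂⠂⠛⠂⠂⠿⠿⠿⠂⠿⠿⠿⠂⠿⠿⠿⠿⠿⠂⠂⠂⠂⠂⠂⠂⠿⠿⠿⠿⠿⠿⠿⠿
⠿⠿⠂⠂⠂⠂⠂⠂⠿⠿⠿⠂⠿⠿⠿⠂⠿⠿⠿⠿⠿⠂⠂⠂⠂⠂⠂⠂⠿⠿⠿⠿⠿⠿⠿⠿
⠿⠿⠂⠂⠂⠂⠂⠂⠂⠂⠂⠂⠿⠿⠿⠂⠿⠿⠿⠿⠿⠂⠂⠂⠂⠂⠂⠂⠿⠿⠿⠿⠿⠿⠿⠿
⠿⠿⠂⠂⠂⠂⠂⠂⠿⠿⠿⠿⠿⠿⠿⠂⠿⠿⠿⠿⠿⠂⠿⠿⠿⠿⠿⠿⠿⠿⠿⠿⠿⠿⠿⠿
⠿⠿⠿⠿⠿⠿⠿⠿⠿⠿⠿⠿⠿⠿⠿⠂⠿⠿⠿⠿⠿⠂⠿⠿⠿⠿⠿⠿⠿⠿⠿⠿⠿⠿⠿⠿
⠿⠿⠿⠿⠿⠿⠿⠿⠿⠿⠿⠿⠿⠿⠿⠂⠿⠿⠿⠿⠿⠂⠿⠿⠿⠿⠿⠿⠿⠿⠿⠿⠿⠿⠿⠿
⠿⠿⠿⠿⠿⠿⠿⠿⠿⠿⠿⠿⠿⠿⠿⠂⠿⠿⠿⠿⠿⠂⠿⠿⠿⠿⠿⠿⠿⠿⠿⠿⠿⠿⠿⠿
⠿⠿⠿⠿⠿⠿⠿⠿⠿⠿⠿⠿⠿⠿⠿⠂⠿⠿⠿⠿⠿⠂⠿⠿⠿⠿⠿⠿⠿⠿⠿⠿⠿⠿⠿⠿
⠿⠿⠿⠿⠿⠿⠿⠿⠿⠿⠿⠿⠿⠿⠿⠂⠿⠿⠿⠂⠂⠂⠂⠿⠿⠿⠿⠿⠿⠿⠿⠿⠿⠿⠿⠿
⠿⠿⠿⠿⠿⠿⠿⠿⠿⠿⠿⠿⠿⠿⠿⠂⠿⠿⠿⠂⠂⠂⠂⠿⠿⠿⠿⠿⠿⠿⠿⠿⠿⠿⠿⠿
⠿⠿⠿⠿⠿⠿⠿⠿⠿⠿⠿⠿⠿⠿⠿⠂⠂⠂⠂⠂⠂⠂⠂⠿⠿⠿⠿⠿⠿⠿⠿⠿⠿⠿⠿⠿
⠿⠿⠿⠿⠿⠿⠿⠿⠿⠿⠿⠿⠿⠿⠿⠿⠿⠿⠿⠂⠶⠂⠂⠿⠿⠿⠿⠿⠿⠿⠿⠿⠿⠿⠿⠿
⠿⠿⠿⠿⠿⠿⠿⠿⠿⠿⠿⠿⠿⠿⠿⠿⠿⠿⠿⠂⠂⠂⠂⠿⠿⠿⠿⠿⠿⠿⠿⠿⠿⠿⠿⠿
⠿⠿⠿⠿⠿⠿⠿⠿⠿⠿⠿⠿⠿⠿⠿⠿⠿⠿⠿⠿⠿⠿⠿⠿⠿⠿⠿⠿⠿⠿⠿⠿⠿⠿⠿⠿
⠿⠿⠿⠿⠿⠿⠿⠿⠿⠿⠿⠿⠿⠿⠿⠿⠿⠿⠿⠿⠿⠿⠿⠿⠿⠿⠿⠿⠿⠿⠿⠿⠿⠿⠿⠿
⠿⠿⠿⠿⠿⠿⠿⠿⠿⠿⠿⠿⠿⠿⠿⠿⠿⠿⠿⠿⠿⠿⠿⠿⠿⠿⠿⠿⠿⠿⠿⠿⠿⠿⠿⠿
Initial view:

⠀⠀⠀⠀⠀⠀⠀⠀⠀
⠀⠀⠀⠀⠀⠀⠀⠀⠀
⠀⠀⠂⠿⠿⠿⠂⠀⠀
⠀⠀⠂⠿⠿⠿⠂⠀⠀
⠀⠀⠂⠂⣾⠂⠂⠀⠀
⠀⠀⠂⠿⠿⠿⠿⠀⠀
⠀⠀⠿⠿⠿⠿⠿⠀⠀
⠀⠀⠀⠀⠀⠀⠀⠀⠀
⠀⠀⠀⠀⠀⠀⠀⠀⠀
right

⠀⠀⠀⠀⠀⠀⠀⠀⠀
⠀⠀⠀⠀⠀⠀⠀⠀⠀
⠀⠂⠿⠿⠿⠂⠿⠀⠀
⠀⠂⠿⠿⠿⠂⠿⠀⠀
⠀⠂⠂⠂⣾⠂⠿⠀⠀
⠀⠂⠿⠿⠿⠿⠿⠀⠀
⠀⠿⠿⠿⠿⠿⠿⠀⠀
⠀⠀⠀⠀⠀⠀⠀⠀⠀
⠀⠀⠀⠀⠀⠀⠀⠀⠀

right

⠀⠀⠀⠀⠀⠀⠀⠀⠀
⠀⠀⠀⠀⠀⠀⠀⠀⠀
⠂⠿⠿⠿⠂⠿⠿⠀⠀
⠂⠿⠿⠿⠂⠿⠿⠀⠀
⠂⠂⠂⠂⣾⠿⠿⠀⠀
⠂⠿⠿⠿⠿⠿⠿⠀⠀
⠿⠿⠿⠿⠿⠿⠿⠀⠀
⠀⠀⠀⠀⠀⠀⠀⠀⠀
⠀⠀⠀⠀⠀⠀⠀⠀⠀

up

⠀⠀⠀⠀⠀⠀⠀⠀⠀
⠀⠀⠀⠀⠀⠀⠀⠀⠀
⠀⠀⠿⠿⠂⠿⠿⠀⠀
⠂⠿⠿⠿⠂⠿⠿⠀⠀
⠂⠿⠿⠿⣾⠿⠿⠀⠀
⠂⠂⠂⠂⠂⠿⠿⠀⠀
⠂⠿⠿⠿⠿⠿⠿⠀⠀
⠿⠿⠿⠿⠿⠿⠿⠀⠀
⠀⠀⠀⠀⠀⠀⠀⠀⠀

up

⠀⠀⠀⠀⠀⠀⠀⠀⠀
⠀⠀⠀⠀⠀⠀⠀⠀⠀
⠀⠀⠂⠂⠂⠿⠿⠀⠀
⠀⠀⠿⠿⠂⠿⠿⠀⠀
⠂⠿⠿⠿⣾⠿⠿⠀⠀
⠂⠿⠿⠿⠂⠿⠿⠀⠀
⠂⠂⠂⠂⠂⠿⠿⠀⠀
⠂⠿⠿⠿⠿⠿⠿⠀⠀
⠿⠿⠿⠿⠿⠿⠿⠀⠀

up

⠀⠀⠀⠀⠀⠀⠀⠀⠀
⠀⠀⠀⠀⠀⠀⠀⠀⠀
⠀⠀⠂⠂⠂⠂⠂⠀⠀
⠀⠀⠂⠂⠂⠿⠿⠀⠀
⠀⠀⠿⠿⣾⠿⠿⠀⠀
⠂⠿⠿⠿⠂⠿⠿⠀⠀
⠂⠿⠿⠿⠂⠿⠿⠀⠀
⠂⠂⠂⠂⠂⠿⠿⠀⠀
⠂⠿⠿⠿⠿⠿⠿⠀⠀

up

⠀⠀⠀⠀⠀⠀⠀⠀⠀
⠀⠀⠀⠀⠀⠀⠀⠀⠀
⠀⠀⠂⠂⠂⠿⠿⠀⠀
⠀⠀⠂⠂⠂⠂⠂⠀⠀
⠀⠀⠂⠂⣾⠿⠿⠀⠀
⠀⠀⠿⠿⠂⠿⠿⠀⠀
⠂⠿⠿⠿⠂⠿⠿⠀⠀
⠂⠿⠿⠿⠂⠿⠿⠀⠀
⠂⠂⠂⠂⠂⠿⠿⠀⠀

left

⠀⠀⠀⠀⠀⠀⠀⠀⠀
⠀⠀⠀⠀⠀⠀⠀⠀⠀
⠀⠀⠂⠂⠂⠂⠿⠿⠀
⠀⠀⠂⠂⠂⠂⠂⠂⠀
⠀⠀⠂⠂⣾⠂⠿⠿⠀
⠀⠀⠿⠿⠿⠂⠿⠿⠀
⠀⠂⠿⠿⠿⠂⠿⠿⠀
⠀⠂⠿⠿⠿⠂⠿⠿⠀
⠀⠂⠂⠂⠂⠂⠿⠿⠀

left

⠀⠀⠀⠀⠀⠀⠀⠀⠀
⠀⠀⠀⠀⠀⠀⠀⠀⠀
⠀⠀⠂⠂⠂⠂⠂⠿⠿
⠀⠀⠂⠂⠂⠂⠂⠂⠂
⠀⠀⠂⠂⣾⠂⠂⠿⠿
⠀⠀⠿⠿⠿⠿⠂⠿⠿
⠀⠀⠂⠿⠿⠿⠂⠿⠿
⠀⠀⠂⠿⠿⠿⠂⠿⠿
⠀⠀⠂⠂⠂⠂⠂⠿⠿

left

⠀⠀⠀⠀⠀⠀⠀⠀⠀
⠀⠀⠀⠀⠀⠀⠀⠀⠀
⠀⠀⠂⠂⠂⠂⠂⠂⠿
⠀⠀⠂⠂⠂⠂⠂⠂⠂
⠀⠀⠂⠂⣾⠂⠂⠂⠿
⠀⠀⠿⠿⠿⠿⠿⠂⠿
⠀⠀⠂⠂⠿⠿⠿⠂⠿
⠀⠀⠀⠂⠿⠿⠿⠂⠿
⠀⠀⠀⠂⠂⠂⠂⠂⠿

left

⠀⠀⠀⠀⠀⠀⠀⠀⠀
⠀⠀⠀⠀⠀⠀⠀⠀⠀
⠀⠀⠿⠂⠂⠂⠂⠂⠂
⠀⠀⠂⠂⠂⠂⠂⠂⠂
⠀⠀⠂⠂⣾⠂⠂⠂⠂
⠀⠀⠂⠿⠿⠿⠿⠿⠂
⠀⠀⠛⠂⠂⠿⠿⠿⠂
⠀⠀⠀⠀⠂⠿⠿⠿⠂
⠀⠀⠀⠀⠂⠂⠂⠂⠂

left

⠀⠀⠀⠀⠀⠀⠀⠀⠀
⠀⠀⠀⠀⠀⠀⠀⠀⠀
⠀⠀⠿⠿⠂⠂⠂⠂⠂
⠀⠀⠿⠂⠂⠂⠂⠂⠂
⠀⠀⠿⠂⣾⠂⠂⠂⠂
⠀⠀⠿⠂⠿⠿⠿⠿⠿
⠀⠀⠂⠛⠂⠂⠿⠿⠿
⠀⠀⠀⠀⠀⠂⠿⠿⠿
⠀⠀⠀⠀⠀⠂⠂⠂⠂

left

⠀⠀⠀⠀⠀⠀⠀⠀⠀
⠀⠀⠀⠀⠀⠀⠀⠀⠀
⠀⠀⠿⠿⠿⠂⠂⠂⠂
⠀⠀⠿⠿⠂⠂⠂⠂⠂
⠀⠀⠿⠿⣾⠂⠂⠂⠂
⠀⠀⠿⠿⠂⠿⠿⠿⠿
⠀⠀⠂⠂⠛⠂⠂⠿⠿
⠀⠀⠀⠀⠀⠀⠂⠿⠿
⠀⠀⠀⠀⠀⠀⠂⠂⠂

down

⠀⠀⠀⠀⠀⠀⠀⠀⠀
⠀⠀⠿⠿⠿⠂⠂⠂⠂
⠀⠀⠿⠿⠂⠂⠂⠂⠂
⠀⠀⠿⠿⠂⠂⠂⠂⠂
⠀⠀⠿⠿⣾⠿⠿⠿⠿
⠀⠀⠂⠂⠛⠂⠂⠿⠿
⠀⠀⠂⠂⠂⠂⠂⠿⠿
⠀⠀⠀⠀⠀⠀⠂⠂⠂
⠀⠀⠀⠀⠀⠀⠂⠿⠿

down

⠀⠀⠿⠿⠿⠂⠂⠂⠂
⠀⠀⠿⠿⠂⠂⠂⠂⠂
⠀⠀⠿⠿⠂⠂⠂⠂⠂
⠀⠀⠿⠿⠂⠿⠿⠿⠿
⠀⠀⠂⠂⣾⠂⠂⠿⠿
⠀⠀⠂⠂⠂⠂⠂⠿⠿
⠀⠀⠂⠂⠂⠂⠂⠂⠂
⠀⠀⠀⠀⠀⠀⠂⠿⠿
⠀⠀⠀⠀⠀⠀⠿⠿⠿

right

⠀⠿⠿⠿⠂⠂⠂⠂⠂
⠀⠿⠿⠂⠂⠂⠂⠂⠂
⠀⠿⠿⠂⠂⠂⠂⠂⠂
⠀⠿⠿⠂⠿⠿⠿⠿⠿
⠀⠂⠂⠛⣾⠂⠿⠿⠿
⠀⠂⠂⠂⠂⠂⠿⠿⠿
⠀⠂⠂⠂⠂⠂⠂⠂⠂
⠀⠀⠀⠀⠀⠂⠿⠿⠿
⠀⠀⠀⠀⠀⠿⠿⠿⠿

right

⠿⠿⠿⠂⠂⠂⠂⠂⠂
⠿⠿⠂⠂⠂⠂⠂⠂⠂
⠿⠿⠂⠂⠂⠂⠂⠂⠂
⠿⠿⠂⠿⠿⠿⠿⠿⠂
⠂⠂⠛⠂⣾⠿⠿⠿⠂
⠂⠂⠂⠂⠂⠿⠿⠿⠂
⠂⠂⠂⠂⠂⠂⠂⠂⠂
⠀⠀⠀⠀⠂⠿⠿⠿⠿
⠀⠀⠀⠀⠿⠿⠿⠿⠿

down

⠿⠿⠂⠂⠂⠂⠂⠂⠂
⠿⠿⠂⠂⠂⠂⠂⠂⠂
⠿⠿⠂⠿⠿⠿⠿⠿⠂
⠂⠂⠛⠂⠂⠿⠿⠿⠂
⠂⠂⠂⠂⣾⠿⠿⠿⠂
⠂⠂⠂⠂⠂⠂⠂⠂⠂
⠀⠀⠂⠂⠂⠿⠿⠿⠿
⠀⠀⠀⠀⠿⠿⠿⠿⠿
⠀⠀⠀⠀⠀⠀⠀⠀⠀

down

⠿⠿⠂⠂⠂⠂⠂⠂⠂
⠿⠿⠂⠿⠿⠿⠿⠿⠂
⠂⠂⠛⠂⠂⠿⠿⠿⠂
⠂⠂⠂⠂⠂⠿⠿⠿⠂
⠂⠂⠂⠂⣾⠂⠂⠂⠂
⠀⠀⠂⠂⠂⠿⠿⠿⠿
⠀⠀⠿⠿⠿⠿⠿⠿⠿
⠀⠀⠀⠀⠀⠀⠀⠀⠀
⠀⠀⠀⠀⠀⠀⠀⠀⠀

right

⠿⠂⠂⠂⠂⠂⠂⠂⠿
⠿⠂⠿⠿⠿⠿⠿⠂⠿
⠂⠛⠂⠂⠿⠿⠿⠂⠿
⠂⠂⠂⠂⠿⠿⠿⠂⠿
⠂⠂⠂⠂⣾⠂⠂⠂⠿
⠀⠂⠂⠂⠿⠿⠿⠿⠿
⠀⠿⠿⠿⠿⠿⠿⠿⠿
⠀⠀⠀⠀⠀⠀⠀⠀⠀
⠀⠀⠀⠀⠀⠀⠀⠀⠀

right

⠂⠂⠂⠂⠂⠂⠂⠿⠿
⠂⠿⠿⠿⠿⠿⠂⠿⠿
⠛⠂⠂⠿⠿⠿⠂⠿⠿
⠂⠂⠂⠿⠿⠿⠂⠿⠿
⠂⠂⠂⠂⣾⠂⠂⠿⠿
⠂⠂⠂⠿⠿⠿⠿⠿⠿
⠿⠿⠿⠿⠿⠿⠿⠿⠿
⠀⠀⠀⠀⠀⠀⠀⠀⠀
⠀⠀⠀⠀⠀⠀⠀⠀⠀

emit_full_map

⠿⠿⠿⠂⠂⠂⠂⠂⠂⠿⠿
⠿⠿⠂⠂⠂⠂⠂⠂⠂⠂⠂
⠿⠿⠂⠂⠂⠂⠂⠂⠂⠿⠿
⠿⠿⠂⠿⠿⠿⠿⠿⠂⠿⠿
⠂⠂⠛⠂⠂⠿⠿⠿⠂⠿⠿
⠂⠂⠂⠂⠂⠿⠿⠿⠂⠿⠿
⠂⠂⠂⠂⠂⠂⣾⠂⠂⠿⠿
⠀⠀⠂⠂⠂⠿⠿⠿⠿⠿⠿
⠀⠀⠿⠿⠿⠿⠿⠿⠿⠿⠿

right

⠂⠂⠂⠂⠂⠂⠿⠿⠀
⠿⠿⠿⠿⠿⠂⠿⠿⠀
⠂⠂⠿⠿⠿⠂⠿⠿⠀
⠂⠂⠿⠿⠿⠂⠿⠿⠀
⠂⠂⠂⠂⣾⠂⠿⠿⠀
⠂⠂⠿⠿⠿⠿⠿⠿⠀
⠿⠿⠿⠿⠿⠿⠿⠿⠀
⠀⠀⠀⠀⠀⠀⠀⠀⠀
⠀⠀⠀⠀⠀⠀⠀⠀⠀

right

⠂⠂⠂⠂⠂⠿⠿⠀⠀
⠿⠿⠿⠿⠂⠿⠿⠀⠀
⠂⠿⠿⠿⠂⠿⠿⠀⠀
⠂⠿⠿⠿⠂⠿⠿⠀⠀
⠂⠂⠂⠂⣾⠿⠿⠀⠀
⠂⠿⠿⠿⠿⠿⠿⠀⠀
⠿⠿⠿⠿⠿⠿⠿⠀⠀
⠀⠀⠀⠀⠀⠀⠀⠀⠀
⠀⠀⠀⠀⠀⠀⠀⠀⠀

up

⠂⠂⠂⠂⠂⠂⠂⠀⠀
⠂⠂⠂⠂⠂⠿⠿⠀⠀
⠿⠿⠿⠿⠂⠿⠿⠀⠀
⠂⠿⠿⠿⠂⠿⠿⠀⠀
⠂⠿⠿⠿⣾⠿⠿⠀⠀
⠂⠂⠂⠂⠂⠿⠿⠀⠀
⠂⠿⠿⠿⠿⠿⠿⠀⠀
⠿⠿⠿⠿⠿⠿⠿⠀⠀
⠀⠀⠀⠀⠀⠀⠀⠀⠀

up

⠂⠂⠂⠂⠂⠿⠿⠀⠀
⠂⠂⠂⠂⠂⠂⠂⠀⠀
⠂⠂⠂⠂⠂⠿⠿⠀⠀
⠿⠿⠿⠿⠂⠿⠿⠀⠀
⠂⠿⠿⠿⣾⠿⠿⠀⠀
⠂⠿⠿⠿⠂⠿⠿⠀⠀
⠂⠂⠂⠂⠂⠿⠿⠀⠀
⠂⠿⠿⠿⠿⠿⠿⠀⠀
⠿⠿⠿⠿⠿⠿⠿⠀⠀

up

⠀⠀⠀⠀⠀⠀⠀⠀⠀
⠂⠂⠂⠂⠂⠿⠿⠀⠀
⠂⠂⠂⠂⠂⠂⠂⠀⠀
⠂⠂⠂⠂⠂⠿⠿⠀⠀
⠿⠿⠿⠿⣾⠿⠿⠀⠀
⠂⠿⠿⠿⠂⠿⠿⠀⠀
⠂⠿⠿⠿⠂⠿⠿⠀⠀
⠂⠂⠂⠂⠂⠿⠿⠀⠀
⠂⠿⠿⠿⠿⠿⠿⠀⠀

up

⠀⠀⠀⠀⠀⠀⠀⠀⠀
⠀⠀⠀⠀⠀⠀⠀⠀⠀
⠂⠂⠂⠂⠂⠿⠿⠀⠀
⠂⠂⠂⠂⠂⠂⠂⠀⠀
⠂⠂⠂⠂⣾⠿⠿⠀⠀
⠿⠿⠿⠿⠂⠿⠿⠀⠀
⠂⠿⠿⠿⠂⠿⠿⠀⠀
⠂⠿⠿⠿⠂⠿⠿⠀⠀
⠂⠂⠂⠂⠂⠿⠿⠀⠀

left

⠀⠀⠀⠀⠀⠀⠀⠀⠀
⠀⠀⠀⠀⠀⠀⠀⠀⠀
⠂⠂⠂⠂⠂⠂⠿⠿⠀
⠂⠂⠂⠂⠂⠂⠂⠂⠀
⠂⠂⠂⠂⣾⠂⠿⠿⠀
⠿⠿⠿⠿⠿⠂⠿⠿⠀
⠂⠂⠿⠿⠿⠂⠿⠿⠀
⠂⠂⠿⠿⠿⠂⠿⠿⠀
⠂⠂⠂⠂⠂⠂⠿⠿⠀

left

⠀⠀⠀⠀⠀⠀⠀⠀⠀
⠀⠀⠀⠀⠀⠀⠀⠀⠀
⠿⠂⠂⠂⠂⠂⠂⠿⠿
⠂⠂⠂⠂⠂⠂⠂⠂⠂
⠂⠂⠂⠂⣾⠂⠂⠿⠿
⠂⠿⠿⠿⠿⠿⠂⠿⠿
⠛⠂⠂⠿⠿⠿⠂⠿⠿
⠂⠂⠂⠿⠿⠿⠂⠿⠿
⠂⠂⠂⠂⠂⠂⠂⠿⠿

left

⠀⠀⠀⠀⠀⠀⠀⠀⠀
⠀⠀⠀⠀⠀⠀⠀⠀⠀
⠿⠿⠂⠂⠂⠂⠂⠂⠿
⠿⠂⠂⠂⠂⠂⠂⠂⠂
⠿⠂⠂⠂⣾⠂⠂⠂⠿
⠿⠂⠿⠿⠿⠿⠿⠂⠿
⠂⠛⠂⠂⠿⠿⠿⠂⠿
⠂⠂⠂⠂⠿⠿⠿⠂⠿
⠂⠂⠂⠂⠂⠂⠂⠂⠿

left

⠀⠀⠀⠀⠀⠀⠀⠀⠀
⠀⠀⠀⠀⠀⠀⠀⠀⠀
⠿⠿⠿⠂⠂⠂⠂⠂⠂
⠿⠿⠂⠂⠂⠂⠂⠂⠂
⠿⠿⠂⠂⣾⠂⠂⠂⠂
⠿⠿⠂⠿⠿⠿⠿⠿⠂
⠂⠂⠛⠂⠂⠿⠿⠿⠂
⠂⠂⠂⠂⠂⠿⠿⠿⠂
⠂⠂⠂⠂⠂⠂⠂⠂⠂

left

⠀⠀⠀⠀⠀⠀⠀⠀⠀
⠀⠀⠀⠀⠀⠀⠀⠀⠀
⠀⠿⠿⠿⠂⠂⠂⠂⠂
⠀⠿⠿⠂⠂⠂⠂⠂⠂
⠀⠿⠿⠂⣾⠂⠂⠂⠂
⠀⠿⠿⠂⠿⠿⠿⠿⠿
⠀⠂⠂⠛⠂⠂⠿⠿⠿
⠀⠂⠂⠂⠂⠂⠿⠿⠿
⠀⠂⠂⠂⠂⠂⠂⠂⠂

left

⠀⠀⠀⠀⠀⠀⠀⠀⠀
⠀⠀⠀⠀⠀⠀⠀⠀⠀
⠀⠀⠿⠿⠿⠂⠂⠂⠂
⠀⠀⠿⠿⠂⠂⠂⠂⠂
⠀⠀⠿⠿⣾⠂⠂⠂⠂
⠀⠀⠿⠿⠂⠿⠿⠿⠿
⠀⠀⠂⠂⠛⠂⠂⠿⠿
⠀⠀⠂⠂⠂⠂⠂⠿⠿
⠀⠀⠂⠂⠂⠂⠂⠂⠂

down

⠀⠀⠀⠀⠀⠀⠀⠀⠀
⠀⠀⠿⠿⠿⠂⠂⠂⠂
⠀⠀⠿⠿⠂⠂⠂⠂⠂
⠀⠀⠿⠿⠂⠂⠂⠂⠂
⠀⠀⠿⠿⣾⠿⠿⠿⠿
⠀⠀⠂⠂⠛⠂⠂⠿⠿
⠀⠀⠂⠂⠂⠂⠂⠿⠿
⠀⠀⠂⠂⠂⠂⠂⠂⠂
⠀⠀⠀⠀⠂⠂⠂⠿⠿

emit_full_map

⠿⠿⠿⠂⠂⠂⠂⠂⠂⠿⠿
⠿⠿⠂⠂⠂⠂⠂⠂⠂⠂⠂
⠿⠿⠂⠂⠂⠂⠂⠂⠂⠿⠿
⠿⠿⣾⠿⠿⠿⠿⠿⠂⠿⠿
⠂⠂⠛⠂⠂⠿⠿⠿⠂⠿⠿
⠂⠂⠂⠂⠂⠿⠿⠿⠂⠿⠿
⠂⠂⠂⠂⠂⠂⠂⠂⠂⠿⠿
⠀⠀⠂⠂⠂⠿⠿⠿⠿⠿⠿
⠀⠀⠿⠿⠿⠿⠿⠿⠿⠿⠿

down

⠀⠀⠿⠿⠿⠂⠂⠂⠂
⠀⠀⠿⠿⠂⠂⠂⠂⠂
⠀⠀⠿⠿⠂⠂⠂⠂⠂
⠀⠀⠿⠿⠂⠿⠿⠿⠿
⠀⠀⠂⠂⣾⠂⠂⠿⠿
⠀⠀⠂⠂⠂⠂⠂⠿⠿
⠀⠀⠂⠂⠂⠂⠂⠂⠂
⠀⠀⠀⠀⠂⠂⠂⠿⠿
⠀⠀⠀⠀⠿⠿⠿⠿⠿

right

⠀⠿⠿⠿⠂⠂⠂⠂⠂
⠀⠿⠿⠂⠂⠂⠂⠂⠂
⠀⠿⠿⠂⠂⠂⠂⠂⠂
⠀⠿⠿⠂⠿⠿⠿⠿⠿
⠀⠂⠂⠛⣾⠂⠿⠿⠿
⠀⠂⠂⠂⠂⠂⠿⠿⠿
⠀⠂⠂⠂⠂⠂⠂⠂⠂
⠀⠀⠀⠂⠂⠂⠿⠿⠿
⠀⠀⠀⠿⠿⠿⠿⠿⠿

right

⠿⠿⠿⠂⠂⠂⠂⠂⠂
⠿⠿⠂⠂⠂⠂⠂⠂⠂
⠿⠿⠂⠂⠂⠂⠂⠂⠂
⠿⠿⠂⠿⠿⠿⠿⠿⠂
⠂⠂⠛⠂⣾⠿⠿⠿⠂
⠂⠂⠂⠂⠂⠿⠿⠿⠂
⠂⠂⠂⠂⠂⠂⠂⠂⠂
⠀⠀⠂⠂⠂⠿⠿⠿⠿
⠀⠀⠿⠿⠿⠿⠿⠿⠿

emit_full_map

⠿⠿⠿⠂⠂⠂⠂⠂⠂⠿⠿
⠿⠿⠂⠂⠂⠂⠂⠂⠂⠂⠂
⠿⠿⠂⠂⠂⠂⠂⠂⠂⠿⠿
⠿⠿⠂⠿⠿⠿⠿⠿⠂⠿⠿
⠂⠂⠛⠂⣾⠿⠿⠿⠂⠿⠿
⠂⠂⠂⠂⠂⠿⠿⠿⠂⠿⠿
⠂⠂⠂⠂⠂⠂⠂⠂⠂⠿⠿
⠀⠀⠂⠂⠂⠿⠿⠿⠿⠿⠿
⠀⠀⠿⠿⠿⠿⠿⠿⠿⠿⠿


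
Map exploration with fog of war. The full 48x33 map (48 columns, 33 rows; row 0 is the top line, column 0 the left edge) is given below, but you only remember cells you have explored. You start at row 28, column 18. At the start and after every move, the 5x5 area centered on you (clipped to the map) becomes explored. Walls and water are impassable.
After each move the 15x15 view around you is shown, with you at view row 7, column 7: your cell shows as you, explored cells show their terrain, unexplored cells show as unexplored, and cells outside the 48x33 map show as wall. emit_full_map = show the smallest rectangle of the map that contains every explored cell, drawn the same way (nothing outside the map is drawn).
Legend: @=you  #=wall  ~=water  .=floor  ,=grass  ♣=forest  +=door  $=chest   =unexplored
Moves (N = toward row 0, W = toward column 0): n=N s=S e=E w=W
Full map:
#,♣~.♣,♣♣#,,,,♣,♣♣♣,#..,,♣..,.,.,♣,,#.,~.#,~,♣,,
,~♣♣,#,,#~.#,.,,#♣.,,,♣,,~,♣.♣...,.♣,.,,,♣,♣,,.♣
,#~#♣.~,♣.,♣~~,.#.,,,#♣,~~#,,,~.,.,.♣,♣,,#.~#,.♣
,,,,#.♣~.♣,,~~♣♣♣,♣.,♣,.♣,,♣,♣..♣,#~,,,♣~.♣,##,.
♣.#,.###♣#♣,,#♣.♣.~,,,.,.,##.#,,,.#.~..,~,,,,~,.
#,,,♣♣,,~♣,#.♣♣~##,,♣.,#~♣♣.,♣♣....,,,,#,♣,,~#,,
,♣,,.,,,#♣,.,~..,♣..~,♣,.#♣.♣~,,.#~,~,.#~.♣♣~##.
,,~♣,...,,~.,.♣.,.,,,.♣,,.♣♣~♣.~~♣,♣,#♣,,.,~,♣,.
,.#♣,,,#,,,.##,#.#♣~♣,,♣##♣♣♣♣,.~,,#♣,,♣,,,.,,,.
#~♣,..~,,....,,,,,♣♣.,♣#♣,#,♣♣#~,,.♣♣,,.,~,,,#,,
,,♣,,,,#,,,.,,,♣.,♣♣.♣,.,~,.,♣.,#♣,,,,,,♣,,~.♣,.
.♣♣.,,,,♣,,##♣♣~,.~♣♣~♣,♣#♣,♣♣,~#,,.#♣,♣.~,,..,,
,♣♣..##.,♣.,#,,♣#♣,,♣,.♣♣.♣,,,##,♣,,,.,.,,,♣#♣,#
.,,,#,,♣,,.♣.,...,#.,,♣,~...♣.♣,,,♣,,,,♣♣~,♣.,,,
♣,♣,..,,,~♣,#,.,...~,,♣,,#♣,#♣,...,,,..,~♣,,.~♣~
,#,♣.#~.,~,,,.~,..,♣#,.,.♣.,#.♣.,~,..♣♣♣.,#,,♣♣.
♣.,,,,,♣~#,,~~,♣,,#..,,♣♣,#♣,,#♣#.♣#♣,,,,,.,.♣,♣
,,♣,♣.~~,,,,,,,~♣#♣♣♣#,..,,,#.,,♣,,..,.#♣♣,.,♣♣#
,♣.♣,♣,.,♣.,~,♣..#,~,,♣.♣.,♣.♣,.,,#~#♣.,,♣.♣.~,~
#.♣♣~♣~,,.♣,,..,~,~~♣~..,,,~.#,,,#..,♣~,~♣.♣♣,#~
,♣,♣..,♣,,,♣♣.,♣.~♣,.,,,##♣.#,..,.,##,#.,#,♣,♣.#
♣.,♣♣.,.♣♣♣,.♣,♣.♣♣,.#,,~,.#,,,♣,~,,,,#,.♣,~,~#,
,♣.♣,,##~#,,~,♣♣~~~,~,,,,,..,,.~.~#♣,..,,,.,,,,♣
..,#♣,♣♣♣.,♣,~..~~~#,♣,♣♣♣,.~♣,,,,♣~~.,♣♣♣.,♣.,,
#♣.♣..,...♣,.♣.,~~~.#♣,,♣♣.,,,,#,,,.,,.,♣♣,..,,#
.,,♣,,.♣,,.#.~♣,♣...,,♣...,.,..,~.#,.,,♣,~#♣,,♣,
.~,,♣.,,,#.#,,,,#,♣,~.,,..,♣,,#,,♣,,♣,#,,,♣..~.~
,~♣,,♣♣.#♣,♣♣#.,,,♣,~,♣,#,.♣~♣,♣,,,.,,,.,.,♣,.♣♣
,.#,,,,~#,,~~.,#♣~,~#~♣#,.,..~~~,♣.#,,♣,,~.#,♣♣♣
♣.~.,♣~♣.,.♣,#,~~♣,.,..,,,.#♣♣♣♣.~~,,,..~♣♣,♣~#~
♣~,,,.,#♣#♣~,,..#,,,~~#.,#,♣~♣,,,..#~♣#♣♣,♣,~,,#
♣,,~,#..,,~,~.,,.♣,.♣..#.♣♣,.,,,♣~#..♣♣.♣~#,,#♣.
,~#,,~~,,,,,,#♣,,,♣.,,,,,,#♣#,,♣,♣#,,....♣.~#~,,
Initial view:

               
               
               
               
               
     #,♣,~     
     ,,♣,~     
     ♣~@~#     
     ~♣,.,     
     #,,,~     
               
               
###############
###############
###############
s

               
               
               
               
     #,♣,~     
     ,,♣,~     
     ♣~,~#     
     ~♣@.,     
     #,,,~     
     .♣,.♣     
               
###############
###############
###############
###############

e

               
               
               
               
    #,♣,~      
    ,,♣,~,     
    ♣~,~#~     
    ~♣,@,.     
    #,,,~~     
    .♣,.♣.     
               
###############
###############
###############
###############

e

               
               
               
               
   #,♣,~       
   ,,♣,~,♣     
   ♣~,~#~♣     
   ~♣,.@..     
   #,,,~~#     
   .♣,.♣..     
               
###############
###############
###############
###############

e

               
               
               
               
  #,♣,~        
  ,,♣,~,♣,     
  ♣~,~#~♣#     
  ~♣,.,@.,     
  #,,,~~#.     
  .♣,.♣..#     
               
###############
###############
###############
###############

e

               
               
               
               
 #,♣,~         
 ,,♣,~,♣,#     
 ♣~,~#~♣#,     
 ~♣,.,.@,,     
 #,,,~~#.,     
 .♣,.♣..#.     
               
###############
###############
###############
###############

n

               
               
               
               
               
 #,♣,~.,,.     
 ,,♣,~,♣,#     
 ♣~,~#~@#,     
 ~♣,.,..,,     
 #,,,~~#.,     
 .♣,.♣..#.     
               
###############
###############
###############

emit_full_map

#,♣,~.,,.
,,♣,~,♣,#
♣~,~#~@#,
~♣,.,..,,
#,,,~~#.,
.♣,.♣..#.

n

               
               
               
               
               
     ,,♣..     
 #,♣,~.,,.     
 ,,♣,~,@,#     
 ♣~,~#~♣#,     
 ~♣,.,..,,     
 #,,,~~#.,     
 .♣,.♣..#.     
               
###############
###############

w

               
               
               
               
               
     .,,♣..    
  #,♣,~.,,.    
  ,,♣,~@♣,#    
  ♣~,~#~♣#,    
  ~♣,.,..,,    
  #,,,~~#.,    
  .♣,.♣..#.    
               
###############
###############

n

               
               
               
               
               
     .#♣,,     
     .,,♣..    
  #,♣,~@,,.    
  ,,♣,~,♣,#    
  ♣~,~#~♣#,    
  ~♣,.,..,,    
  #,,,~~#.,    
  .♣,.♣..#.    
               
###############

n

               
               
               
               
               
     #,♣,♣     
     .#♣,,     
     .,@♣..    
  #,♣,~.,,.    
  ,,♣,~,♣,#    
  ♣~,~#~♣#,    
  ~♣,.,..,,    
  #,,,~~#.,    
  .♣,.♣..#.    
               

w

               
               
               
               
               
     ~#,♣,♣    
     ~.#♣,,    
     ..@,♣..   
   #,♣,~.,,.   
   ,,♣,~,♣,#   
   ♣~,~#~♣#,   
   ~♣,.,..,,   
   #,,,~~#.,   
   .♣,.♣..#.   
               

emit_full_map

  ~#,♣,♣ 
  ~.#♣,, 
  ..@,♣..
#,♣,~.,,.
,,♣,~,♣,#
♣~,~#~♣#,
~♣,.,..,,
#,,,~~#.,
.♣,.♣..#.

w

               
               
               
               
               
     ~~#,♣,♣   
     ~~.#♣,,   
     ..@,,♣..  
    #,♣,~.,,.  
    ,,♣,~,♣,#  
    ♣~,~#~♣#,  
    ~♣,.,..,,  
    #,,,~~#.,  
    .♣,.♣..#.  
               

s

               
               
               
               
     ~~#,♣,♣   
     ~~.#♣,,   
     ...,,♣..  
    #,♣@~.,,.  
    ,,♣,~,♣,#  
    ♣~,~#~♣#,  
    ~♣,.,..,,  
    #,,,~~#.,  
    .♣,.♣..#.  
               
###############

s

               
               
               
     ~~#,♣,♣   
     ~~.#♣,,   
     ...,,♣..  
    #,♣,~.,,.  
    ,,♣@~,♣,#  
    ♣~,~#~♣#,  
    ~♣,.,..,,  
    #,,,~~#.,  
    .♣,.♣..#.  
               
###############
###############

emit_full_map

 ~~#,♣,♣ 
 ~~.#♣,, 
 ...,,♣..
#,♣,~.,,.
,,♣@~,♣,#
♣~,~#~♣#,
~♣,.,..,,
#,,,~~#.,
.♣,.♣..#.
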